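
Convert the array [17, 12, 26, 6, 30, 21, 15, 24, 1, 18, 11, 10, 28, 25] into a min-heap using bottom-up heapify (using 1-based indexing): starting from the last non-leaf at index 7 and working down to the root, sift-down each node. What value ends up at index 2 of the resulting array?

6

sift down from index 7: already satisfies heap property
sift down from index 6:
  21 vs smaller child 10 at index 12, swap → [17, 12, 26, 6, 30, 10, 15, 24, 1, 18, 11, 21, 28, 25]
sift down from index 5:
  30 vs smaller child 11 at index 11, swap → [17, 12, 26, 6, 11, 10, 15, 24, 1, 18, 30, 21, 28, 25]
sift down from index 4:
  6 vs smaller child 1 at index 9, swap → [17, 12, 26, 1, 11, 10, 15, 24, 6, 18, 30, 21, 28, 25]
sift down from index 3:
  26 vs smaller child 10 at index 6, swap → [17, 12, 10, 1, 11, 26, 15, 24, 6, 18, 30, 21, 28, 25]
  26 vs smaller child 21 at index 12, swap → [17, 12, 10, 1, 11, 21, 15, 24, 6, 18, 30, 26, 28, 25]
sift down from index 2:
  12 vs smaller child 1 at index 4, swap → [17, 1, 10, 12, 11, 21, 15, 24, 6, 18, 30, 26, 28, 25]
  12 vs smaller child 6 at index 9, swap → [17, 1, 10, 6, 11, 21, 15, 24, 12, 18, 30, 26, 28, 25]
sift down from index 1:
  17 vs smaller child 1 at index 2, swap → [1, 17, 10, 6, 11, 21, 15, 24, 12, 18, 30, 26, 28, 25]
  17 vs smaller child 6 at index 4, swap → [1, 6, 10, 17, 11, 21, 15, 24, 12, 18, 30, 26, 28, 25]
  17 vs smaller child 12 at index 9, swap → [1, 6, 10, 12, 11, 21, 15, 24, 17, 18, 30, 26, 28, 25]
resulting array: [1, 6, 10, 12, 11, 21, 15, 24, 17, 18, 30, 26, 28, 25]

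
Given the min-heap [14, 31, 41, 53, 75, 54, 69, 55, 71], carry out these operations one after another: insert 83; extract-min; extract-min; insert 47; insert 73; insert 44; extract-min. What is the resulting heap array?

insert 83:
  append 83 at index 9 → [14, 31, 41, 53, 75, 54, 69, 55, 71, 83] (no swap needed)
extract-min → returns 14:
  remove root 14; move last element 83 to root → [83, 31, 41, 53, 75, 54, 69, 55, 71]
  83 vs smaller child 31 at index 1, swap → [31, 83, 41, 53, 75, 54, 69, 55, 71]
  83 vs smaller child 53 at index 3, swap → [31, 53, 41, 83, 75, 54, 69, 55, 71]
  83 vs smaller child 55 at index 7, swap → [31, 53, 41, 55, 75, 54, 69, 83, 71]
extract-min → returns 31:
  remove root 31; move last element 71 to root → [71, 53, 41, 55, 75, 54, 69, 83]
  71 vs smaller child 41 at index 2, swap → [41, 53, 71, 55, 75, 54, 69, 83]
  71 vs smaller child 54 at index 5, swap → [41, 53, 54, 55, 75, 71, 69, 83]
insert 47:
  append 47 at index 8 → [41, 53, 54, 55, 75, 71, 69, 83, 47]
  47 < parent 55 at index 3, swap → [41, 53, 54, 47, 75, 71, 69, 83, 55]
  47 < parent 53 at index 1, swap → [41, 47, 54, 53, 75, 71, 69, 83, 55]
insert 73:
  append 73 at index 9 → [41, 47, 54, 53, 75, 71, 69, 83, 55, 73]
  73 < parent 75 at index 4, swap → [41, 47, 54, 53, 73, 71, 69, 83, 55, 75]
insert 44:
  append 44 at index 10 → [41, 47, 54, 53, 73, 71, 69, 83, 55, 75, 44]
  44 < parent 73 at index 4, swap → [41, 47, 54, 53, 44, 71, 69, 83, 55, 75, 73]
  44 < parent 47 at index 1, swap → [41, 44, 54, 53, 47, 71, 69, 83, 55, 75, 73]
extract-min → returns 41:
  remove root 41; move last element 73 to root → [73, 44, 54, 53, 47, 71, 69, 83, 55, 75]
  73 vs smaller child 44 at index 1, swap → [44, 73, 54, 53, 47, 71, 69, 83, 55, 75]
  73 vs smaller child 47 at index 4, swap → [44, 47, 54, 53, 73, 71, 69, 83, 55, 75]

[44, 47, 54, 53, 73, 71, 69, 83, 55, 75]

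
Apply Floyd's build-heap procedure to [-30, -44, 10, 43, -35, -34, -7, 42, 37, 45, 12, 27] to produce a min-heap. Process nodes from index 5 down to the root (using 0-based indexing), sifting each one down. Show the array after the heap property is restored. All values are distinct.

sift down from index 5: already satisfies heap property
sift down from index 4: already satisfies heap property
sift down from index 3:
  43 vs smaller child 37 at index 8, swap → [-30, -44, 10, 37, -35, -34, -7, 42, 43, 45, 12, 27]
sift down from index 2:
  10 vs smaller child -34 at index 5, swap → [-30, -44, -34, 37, -35, 10, -7, 42, 43, 45, 12, 27]
sift down from index 1: already satisfies heap property
sift down from index 0:
  -30 vs smaller child -44 at index 1, swap → [-44, -30, -34, 37, -35, 10, -7, 42, 43, 45, 12, 27]
  -30 vs smaller child -35 at index 4, swap → [-44, -35, -34, 37, -30, 10, -7, 42, 43, 45, 12, 27]

[-44, -35, -34, 37, -30, 10, -7, 42, 43, 45, 12, 27]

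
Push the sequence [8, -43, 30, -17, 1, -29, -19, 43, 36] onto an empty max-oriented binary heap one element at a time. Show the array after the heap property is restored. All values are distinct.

Insert 8:
  append 8 at index 0 → [8] (no swap needed)
Insert -43:
  append -43 at index 1 → [8, -43] (no swap needed)
Insert 30:
  append 30 at index 2 → [8, -43, 30]
  30 > parent 8 at index 0, swap → [30, -43, 8]
Insert -17:
  append -17 at index 3 → [30, -43, 8, -17]
  -17 > parent -43 at index 1, swap → [30, -17, 8, -43]
Insert 1:
  append 1 at index 4 → [30, -17, 8, -43, 1]
  1 > parent -17 at index 1, swap → [30, 1, 8, -43, -17]
Insert -29:
  append -29 at index 5 → [30, 1, 8, -43, -17, -29] (no swap needed)
Insert -19:
  append -19 at index 6 → [30, 1, 8, -43, -17, -29, -19] (no swap needed)
Insert 43:
  append 43 at index 7 → [30, 1, 8, -43, -17, -29, -19, 43]
  43 > parent -43 at index 3, swap → [30, 1, 8, 43, -17, -29, -19, -43]
  43 > parent 1 at index 1, swap → [30, 43, 8, 1, -17, -29, -19, -43]
  43 > parent 30 at index 0, swap → [43, 30, 8, 1, -17, -29, -19, -43]
Insert 36:
  append 36 at index 8 → [43, 30, 8, 1, -17, -29, -19, -43, 36]
  36 > parent 1 at index 3, swap → [43, 30, 8, 36, -17, -29, -19, -43, 1]
  36 > parent 30 at index 1, swap → [43, 36, 8, 30, -17, -29, -19, -43, 1]

[43, 36, 8, 30, -17, -29, -19, -43, 1]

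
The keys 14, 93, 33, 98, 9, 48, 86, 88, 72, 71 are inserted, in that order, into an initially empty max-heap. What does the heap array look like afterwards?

Insert 14:
  append 14 at index 0 → [14] (no swap needed)
Insert 93:
  append 93 at index 1 → [14, 93]
  93 > parent 14 at index 0, swap → [93, 14]
Insert 33:
  append 33 at index 2 → [93, 14, 33] (no swap needed)
Insert 98:
  append 98 at index 3 → [93, 14, 33, 98]
  98 > parent 14 at index 1, swap → [93, 98, 33, 14]
  98 > parent 93 at index 0, swap → [98, 93, 33, 14]
Insert 9:
  append 9 at index 4 → [98, 93, 33, 14, 9] (no swap needed)
Insert 48:
  append 48 at index 5 → [98, 93, 33, 14, 9, 48]
  48 > parent 33 at index 2, swap → [98, 93, 48, 14, 9, 33]
Insert 86:
  append 86 at index 6 → [98, 93, 48, 14, 9, 33, 86]
  86 > parent 48 at index 2, swap → [98, 93, 86, 14, 9, 33, 48]
Insert 88:
  append 88 at index 7 → [98, 93, 86, 14, 9, 33, 48, 88]
  88 > parent 14 at index 3, swap → [98, 93, 86, 88, 9, 33, 48, 14]
Insert 72:
  append 72 at index 8 → [98, 93, 86, 88, 9, 33, 48, 14, 72] (no swap needed)
Insert 71:
  append 71 at index 9 → [98, 93, 86, 88, 9, 33, 48, 14, 72, 71]
  71 > parent 9 at index 4, swap → [98, 93, 86, 88, 71, 33, 48, 14, 72, 9]

[98, 93, 86, 88, 71, 33, 48, 14, 72, 9]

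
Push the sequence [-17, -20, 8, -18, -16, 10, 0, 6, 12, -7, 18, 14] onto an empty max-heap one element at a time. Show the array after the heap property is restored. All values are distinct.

[18, 12, 14, 6, 10, 8, 0, -20, -16, -18, -7, -17]

Insert -17:
  append -17 at index 0 → [-17] (no swap needed)
Insert -20:
  append -20 at index 1 → [-17, -20] (no swap needed)
Insert 8:
  append 8 at index 2 → [-17, -20, 8]
  8 > parent -17 at index 0, swap → [8, -20, -17]
Insert -18:
  append -18 at index 3 → [8, -20, -17, -18]
  -18 > parent -20 at index 1, swap → [8, -18, -17, -20]
Insert -16:
  append -16 at index 4 → [8, -18, -17, -20, -16]
  -16 > parent -18 at index 1, swap → [8, -16, -17, -20, -18]
Insert 10:
  append 10 at index 5 → [8, -16, -17, -20, -18, 10]
  10 > parent -17 at index 2, swap → [8, -16, 10, -20, -18, -17]
  10 > parent 8 at index 0, swap → [10, -16, 8, -20, -18, -17]
Insert 0:
  append 0 at index 6 → [10, -16, 8, -20, -18, -17, 0] (no swap needed)
Insert 6:
  append 6 at index 7 → [10, -16, 8, -20, -18, -17, 0, 6]
  6 > parent -20 at index 3, swap → [10, -16, 8, 6, -18, -17, 0, -20]
  6 > parent -16 at index 1, swap → [10, 6, 8, -16, -18, -17, 0, -20]
Insert 12:
  append 12 at index 8 → [10, 6, 8, -16, -18, -17, 0, -20, 12]
  12 > parent -16 at index 3, swap → [10, 6, 8, 12, -18, -17, 0, -20, -16]
  12 > parent 6 at index 1, swap → [10, 12, 8, 6, -18, -17, 0, -20, -16]
  12 > parent 10 at index 0, swap → [12, 10, 8, 6, -18, -17, 0, -20, -16]
Insert -7:
  append -7 at index 9 → [12, 10, 8, 6, -18, -17, 0, -20, -16, -7]
  -7 > parent -18 at index 4, swap → [12, 10, 8, 6, -7, -17, 0, -20, -16, -18]
Insert 18:
  append 18 at index 10 → [12, 10, 8, 6, -7, -17, 0, -20, -16, -18, 18]
  18 > parent -7 at index 4, swap → [12, 10, 8, 6, 18, -17, 0, -20, -16, -18, -7]
  18 > parent 10 at index 1, swap → [12, 18, 8, 6, 10, -17, 0, -20, -16, -18, -7]
  18 > parent 12 at index 0, swap → [18, 12, 8, 6, 10, -17, 0, -20, -16, -18, -7]
Insert 14:
  append 14 at index 11 → [18, 12, 8, 6, 10, -17, 0, -20, -16, -18, -7, 14]
  14 > parent -17 at index 5, swap → [18, 12, 8, 6, 10, 14, 0, -20, -16, -18, -7, -17]
  14 > parent 8 at index 2, swap → [18, 12, 14, 6, 10, 8, 0, -20, -16, -18, -7, -17]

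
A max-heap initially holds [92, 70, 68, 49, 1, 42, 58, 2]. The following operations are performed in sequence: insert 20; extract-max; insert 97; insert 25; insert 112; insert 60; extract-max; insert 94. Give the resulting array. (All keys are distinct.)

insert 20:
  append 20 at index 8 → [92, 70, 68, 49, 1, 42, 58, 2, 20] (no swap needed)
extract-max → returns 92:
  remove root 92; move last element 20 to root → [20, 70, 68, 49, 1, 42, 58, 2]
  20 vs larger child 70 at index 1, swap → [70, 20, 68, 49, 1, 42, 58, 2]
  20 vs larger child 49 at index 3, swap → [70, 49, 68, 20, 1, 42, 58, 2]
insert 97:
  append 97 at index 8 → [70, 49, 68, 20, 1, 42, 58, 2, 97]
  97 > parent 20 at index 3, swap → [70, 49, 68, 97, 1, 42, 58, 2, 20]
  97 > parent 49 at index 1, swap → [70, 97, 68, 49, 1, 42, 58, 2, 20]
  97 > parent 70 at index 0, swap → [97, 70, 68, 49, 1, 42, 58, 2, 20]
insert 25:
  append 25 at index 9 → [97, 70, 68, 49, 1, 42, 58, 2, 20, 25]
  25 > parent 1 at index 4, swap → [97, 70, 68, 49, 25, 42, 58, 2, 20, 1]
insert 112:
  append 112 at index 10 → [97, 70, 68, 49, 25, 42, 58, 2, 20, 1, 112]
  112 > parent 25 at index 4, swap → [97, 70, 68, 49, 112, 42, 58, 2, 20, 1, 25]
  112 > parent 70 at index 1, swap → [97, 112, 68, 49, 70, 42, 58, 2, 20, 1, 25]
  112 > parent 97 at index 0, swap → [112, 97, 68, 49, 70, 42, 58, 2, 20, 1, 25]
insert 60:
  append 60 at index 11 → [112, 97, 68, 49, 70, 42, 58, 2, 20, 1, 25, 60]
  60 > parent 42 at index 5, swap → [112, 97, 68, 49, 70, 60, 58, 2, 20, 1, 25, 42]
extract-max → returns 112:
  remove root 112; move last element 42 to root → [42, 97, 68, 49, 70, 60, 58, 2, 20, 1, 25]
  42 vs larger child 97 at index 1, swap → [97, 42, 68, 49, 70, 60, 58, 2, 20, 1, 25]
  42 vs larger child 70 at index 4, swap → [97, 70, 68, 49, 42, 60, 58, 2, 20, 1, 25]
insert 94:
  append 94 at index 11 → [97, 70, 68, 49, 42, 60, 58, 2, 20, 1, 25, 94]
  94 > parent 60 at index 5, swap → [97, 70, 68, 49, 42, 94, 58, 2, 20, 1, 25, 60]
  94 > parent 68 at index 2, swap → [97, 70, 94, 49, 42, 68, 58, 2, 20, 1, 25, 60]

[97, 70, 94, 49, 42, 68, 58, 2, 20, 1, 25, 60]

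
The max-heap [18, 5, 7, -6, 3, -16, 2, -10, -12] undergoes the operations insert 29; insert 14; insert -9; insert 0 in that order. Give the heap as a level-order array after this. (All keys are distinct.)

insert 29:
  append 29 at index 9 → [18, 5, 7, -6, 3, -16, 2, -10, -12, 29]
  29 > parent 3 at index 4, swap → [18, 5, 7, -6, 29, -16, 2, -10, -12, 3]
  29 > parent 5 at index 1, swap → [18, 29, 7, -6, 5, -16, 2, -10, -12, 3]
  29 > parent 18 at index 0, swap → [29, 18, 7, -6, 5, -16, 2, -10, -12, 3]
insert 14:
  append 14 at index 10 → [29, 18, 7, -6, 5, -16, 2, -10, -12, 3, 14]
  14 > parent 5 at index 4, swap → [29, 18, 7, -6, 14, -16, 2, -10, -12, 3, 5]
insert -9:
  append -9 at index 11 → [29, 18, 7, -6, 14, -16, 2, -10, -12, 3, 5, -9]
  -9 > parent -16 at index 5, swap → [29, 18, 7, -6, 14, -9, 2, -10, -12, 3, 5, -16]
insert 0:
  append 0 at index 12 → [29, 18, 7, -6, 14, -9, 2, -10, -12, 3, 5, -16, 0]
  0 > parent -9 at index 5, swap → [29, 18, 7, -6, 14, 0, 2, -10, -12, 3, 5, -16, -9]

[29, 18, 7, -6, 14, 0, 2, -10, -12, 3, 5, -16, -9]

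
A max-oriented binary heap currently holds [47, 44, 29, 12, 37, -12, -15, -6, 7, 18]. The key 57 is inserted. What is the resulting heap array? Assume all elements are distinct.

append 57 at index 10 → [47, 44, 29, 12, 37, -12, -15, -6, 7, 18, 57]
57 > parent 37 at index 4, swap → [47, 44, 29, 12, 57, -12, -15, -6, 7, 18, 37]
57 > parent 44 at index 1, swap → [47, 57, 29, 12, 44, -12, -15, -6, 7, 18, 37]
57 > parent 47 at index 0, swap → [57, 47, 29, 12, 44, -12, -15, -6, 7, 18, 37]

[57, 47, 29, 12, 44, -12, -15, -6, 7, 18, 37]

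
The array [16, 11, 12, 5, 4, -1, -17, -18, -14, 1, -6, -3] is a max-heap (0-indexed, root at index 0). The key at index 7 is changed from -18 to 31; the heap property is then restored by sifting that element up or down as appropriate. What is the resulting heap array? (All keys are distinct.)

[31, 16, 12, 11, 4, -1, -17, 5, -14, 1, -6, -3]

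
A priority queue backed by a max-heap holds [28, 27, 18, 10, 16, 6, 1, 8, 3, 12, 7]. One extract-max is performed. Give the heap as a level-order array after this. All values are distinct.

[27, 16, 18, 10, 12, 6, 1, 8, 3, 7]

remove root 28; move last element 7 to root → [7, 27, 18, 10, 16, 6, 1, 8, 3, 12]
7 vs larger child 27 at index 1, swap → [27, 7, 18, 10, 16, 6, 1, 8, 3, 12]
7 vs larger child 16 at index 4, swap → [27, 16, 18, 10, 7, 6, 1, 8, 3, 12]
7 vs only child 12 at index 9, swap → [27, 16, 18, 10, 12, 6, 1, 8, 3, 7]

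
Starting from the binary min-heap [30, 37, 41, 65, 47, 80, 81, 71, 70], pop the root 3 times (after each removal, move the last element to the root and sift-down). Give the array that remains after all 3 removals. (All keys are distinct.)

[47, 65, 71, 81, 70, 80]

extract-min #1 returns 30:
  remove root 30; move last element 70 to root → [70, 37, 41, 65, 47, 80, 81, 71]
  70 vs smaller child 37 at index 1, swap → [37, 70, 41, 65, 47, 80, 81, 71]
  70 vs smaller child 47 at index 4, swap → [37, 47, 41, 65, 70, 80, 81, 71]
extract-min #2 returns 37:
  remove root 37; move last element 71 to root → [71, 47, 41, 65, 70, 80, 81]
  71 vs smaller child 41 at index 2, swap → [41, 47, 71, 65, 70, 80, 81]
extract-min #3 returns 41:
  remove root 41; move last element 81 to root → [81, 47, 71, 65, 70, 80]
  81 vs smaller child 47 at index 1, swap → [47, 81, 71, 65, 70, 80]
  81 vs smaller child 65 at index 3, swap → [47, 65, 71, 81, 70, 80]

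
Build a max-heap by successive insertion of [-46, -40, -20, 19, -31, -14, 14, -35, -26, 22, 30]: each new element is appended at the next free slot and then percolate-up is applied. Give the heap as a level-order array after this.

[30, 22, 14, -26, 19, -40, -14, -46, -35, -31, -20]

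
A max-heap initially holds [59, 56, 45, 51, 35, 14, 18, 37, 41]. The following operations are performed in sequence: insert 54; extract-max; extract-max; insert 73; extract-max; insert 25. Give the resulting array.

[54, 51, 45, 41, 35, 14, 18, 37, 25]

insert 54:
  append 54 at index 9 → [59, 56, 45, 51, 35, 14, 18, 37, 41, 54]
  54 > parent 35 at index 4, swap → [59, 56, 45, 51, 54, 14, 18, 37, 41, 35]
extract-max → returns 59:
  remove root 59; move last element 35 to root → [35, 56, 45, 51, 54, 14, 18, 37, 41]
  35 vs larger child 56 at index 1, swap → [56, 35, 45, 51, 54, 14, 18, 37, 41]
  35 vs larger child 54 at index 4, swap → [56, 54, 45, 51, 35, 14, 18, 37, 41]
extract-max → returns 56:
  remove root 56; move last element 41 to root → [41, 54, 45, 51, 35, 14, 18, 37]
  41 vs larger child 54 at index 1, swap → [54, 41, 45, 51, 35, 14, 18, 37]
  41 vs larger child 51 at index 3, swap → [54, 51, 45, 41, 35, 14, 18, 37]
insert 73:
  append 73 at index 8 → [54, 51, 45, 41, 35, 14, 18, 37, 73]
  73 > parent 41 at index 3, swap → [54, 51, 45, 73, 35, 14, 18, 37, 41]
  73 > parent 51 at index 1, swap → [54, 73, 45, 51, 35, 14, 18, 37, 41]
  73 > parent 54 at index 0, swap → [73, 54, 45, 51, 35, 14, 18, 37, 41]
extract-max → returns 73:
  remove root 73; move last element 41 to root → [41, 54, 45, 51, 35, 14, 18, 37]
  41 vs larger child 54 at index 1, swap → [54, 41, 45, 51, 35, 14, 18, 37]
  41 vs larger child 51 at index 3, swap → [54, 51, 45, 41, 35, 14, 18, 37]
insert 25:
  append 25 at index 8 → [54, 51, 45, 41, 35, 14, 18, 37, 25] (no swap needed)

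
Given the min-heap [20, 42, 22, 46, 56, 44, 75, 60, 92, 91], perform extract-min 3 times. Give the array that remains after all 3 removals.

[44, 46, 75, 60, 56, 91, 92]

extract-min #1 returns 20:
  remove root 20; move last element 91 to root → [91, 42, 22, 46, 56, 44, 75, 60, 92]
  91 vs smaller child 22 at index 2, swap → [22, 42, 91, 46, 56, 44, 75, 60, 92]
  91 vs smaller child 44 at index 5, swap → [22, 42, 44, 46, 56, 91, 75, 60, 92]
extract-min #2 returns 22:
  remove root 22; move last element 92 to root → [92, 42, 44, 46, 56, 91, 75, 60]
  92 vs smaller child 42 at index 1, swap → [42, 92, 44, 46, 56, 91, 75, 60]
  92 vs smaller child 46 at index 3, swap → [42, 46, 44, 92, 56, 91, 75, 60]
  92 vs only child 60 at index 7, swap → [42, 46, 44, 60, 56, 91, 75, 92]
extract-min #3 returns 42:
  remove root 42; move last element 92 to root → [92, 46, 44, 60, 56, 91, 75]
  92 vs smaller child 44 at index 2, swap → [44, 46, 92, 60, 56, 91, 75]
  92 vs smaller child 75 at index 6, swap → [44, 46, 75, 60, 56, 91, 92]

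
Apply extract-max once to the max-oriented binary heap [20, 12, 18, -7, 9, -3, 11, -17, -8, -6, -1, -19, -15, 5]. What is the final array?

[18, 12, 11, -7, 9, -3, 5, -17, -8, -6, -1, -19, -15]

remove root 20; move last element 5 to root → [5, 12, 18, -7, 9, -3, 11, -17, -8, -6, -1, -19, -15]
5 vs larger child 18 at index 2, swap → [18, 12, 5, -7, 9, -3, 11, -17, -8, -6, -1, -19, -15]
5 vs larger child 11 at index 6, swap → [18, 12, 11, -7, 9, -3, 5, -17, -8, -6, -1, -19, -15]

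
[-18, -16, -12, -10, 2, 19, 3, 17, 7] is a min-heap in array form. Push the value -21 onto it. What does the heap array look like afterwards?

[-21, -18, -12, -10, -16, 19, 3, 17, 7, 2]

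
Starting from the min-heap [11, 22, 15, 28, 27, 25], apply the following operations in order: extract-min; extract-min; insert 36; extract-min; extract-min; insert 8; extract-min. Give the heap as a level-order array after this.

extract-min → returns 11:
  remove root 11; move last element 25 to root → [25, 22, 15, 28, 27]
  25 vs smaller child 15 at index 2, swap → [15, 22, 25, 28, 27]
extract-min → returns 15:
  remove root 15; move last element 27 to root → [27, 22, 25, 28]
  27 vs smaller child 22 at index 1, swap → [22, 27, 25, 28]
insert 36:
  append 36 at index 4 → [22, 27, 25, 28, 36] (no swap needed)
extract-min → returns 22:
  remove root 22; move last element 36 to root → [36, 27, 25, 28]
  36 vs smaller child 25 at index 2, swap → [25, 27, 36, 28]
extract-min → returns 25:
  remove root 25; move last element 28 to root → [28, 27, 36]
  28 vs smaller child 27 at index 1, swap → [27, 28, 36]
insert 8:
  append 8 at index 3 → [27, 28, 36, 8]
  8 < parent 28 at index 1, swap → [27, 8, 36, 28]
  8 < parent 27 at index 0, swap → [8, 27, 36, 28]
extract-min → returns 8:
  remove root 8; move last element 28 to root → [28, 27, 36]
  28 vs smaller child 27 at index 1, swap → [27, 28, 36]

[27, 28, 36]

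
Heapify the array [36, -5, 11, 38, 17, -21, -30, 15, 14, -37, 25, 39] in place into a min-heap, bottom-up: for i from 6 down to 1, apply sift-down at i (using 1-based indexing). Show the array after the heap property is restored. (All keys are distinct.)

[-37, -5, -30, 14, 17, -21, 11, 15, 38, 36, 25, 39]

sift down from index 6: already satisfies heap property
sift down from index 5:
  17 vs smaller child -37 at index 10, swap → [36, -5, 11, 38, -37, -21, -30, 15, 14, 17, 25, 39]
sift down from index 4:
  38 vs smaller child 14 at index 9, swap → [36, -5, 11, 14, -37, -21, -30, 15, 38, 17, 25, 39]
sift down from index 3:
  11 vs smaller child -30 at index 7, swap → [36, -5, -30, 14, -37, -21, 11, 15, 38, 17, 25, 39]
sift down from index 2:
  -5 vs smaller child -37 at index 5, swap → [36, -37, -30, 14, -5, -21, 11, 15, 38, 17, 25, 39]
sift down from index 1:
  36 vs smaller child -37 at index 2, swap → [-37, 36, -30, 14, -5, -21, 11, 15, 38, 17, 25, 39]
  36 vs smaller child -5 at index 5, swap → [-37, -5, -30, 14, 36, -21, 11, 15, 38, 17, 25, 39]
  36 vs smaller child 17 at index 10, swap → [-37, -5, -30, 14, 17, -21, 11, 15, 38, 36, 25, 39]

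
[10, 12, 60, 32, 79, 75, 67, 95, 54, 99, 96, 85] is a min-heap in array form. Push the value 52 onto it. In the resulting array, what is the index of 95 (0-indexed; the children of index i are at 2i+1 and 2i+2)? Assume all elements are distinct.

append 52 at index 12 → [10, 12, 60, 32, 79, 75, 67, 95, 54, 99, 96, 85, 52]
52 < parent 75 at index 5, swap → [10, 12, 60, 32, 79, 52, 67, 95, 54, 99, 96, 85, 75]
52 < parent 60 at index 2, swap → [10, 12, 52, 32, 79, 60, 67, 95, 54, 99, 96, 85, 75]
resulting array: [10, 12, 52, 32, 79, 60, 67, 95, 54, 99, 96, 85, 75]

7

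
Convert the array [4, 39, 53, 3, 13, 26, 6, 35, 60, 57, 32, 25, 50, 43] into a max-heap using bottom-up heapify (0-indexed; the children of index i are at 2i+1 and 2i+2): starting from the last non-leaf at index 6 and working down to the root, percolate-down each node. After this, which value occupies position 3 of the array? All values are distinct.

sift down from index 6:
  6 vs only child 43 at index 13, swap → [4, 39, 53, 3, 13, 26, 43, 35, 60, 57, 32, 25, 50, 6]
sift down from index 5:
  26 vs larger child 50 at index 12, swap → [4, 39, 53, 3, 13, 50, 43, 35, 60, 57, 32, 25, 26, 6]
sift down from index 4:
  13 vs larger child 57 at index 9, swap → [4, 39, 53, 3, 57, 50, 43, 35, 60, 13, 32, 25, 26, 6]
sift down from index 3:
  3 vs larger child 60 at index 8, swap → [4, 39, 53, 60, 57, 50, 43, 35, 3, 13, 32, 25, 26, 6]
sift down from index 2: already satisfies heap property
sift down from index 1:
  39 vs larger child 60 at index 3, swap → [4, 60, 53, 39, 57, 50, 43, 35, 3, 13, 32, 25, 26, 6]
sift down from index 0:
  4 vs larger child 60 at index 1, swap → [60, 4, 53, 39, 57, 50, 43, 35, 3, 13, 32, 25, 26, 6]
  4 vs larger child 57 at index 4, swap → [60, 57, 53, 39, 4, 50, 43, 35, 3, 13, 32, 25, 26, 6]
  4 vs larger child 32 at index 10, swap → [60, 57, 53, 39, 32, 50, 43, 35, 3, 13, 4, 25, 26, 6]
resulting array: [60, 57, 53, 39, 32, 50, 43, 35, 3, 13, 4, 25, 26, 6]

39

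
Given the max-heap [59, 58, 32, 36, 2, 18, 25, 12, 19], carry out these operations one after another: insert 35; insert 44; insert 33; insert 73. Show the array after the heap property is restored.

insert 35:
  append 35 at index 9 → [59, 58, 32, 36, 2, 18, 25, 12, 19, 35]
  35 > parent 2 at index 4, swap → [59, 58, 32, 36, 35, 18, 25, 12, 19, 2]
insert 44:
  append 44 at index 10 → [59, 58, 32, 36, 35, 18, 25, 12, 19, 2, 44]
  44 > parent 35 at index 4, swap → [59, 58, 32, 36, 44, 18, 25, 12, 19, 2, 35]
insert 33:
  append 33 at index 11 → [59, 58, 32, 36, 44, 18, 25, 12, 19, 2, 35, 33]
  33 > parent 18 at index 5, swap → [59, 58, 32, 36, 44, 33, 25, 12, 19, 2, 35, 18]
  33 > parent 32 at index 2, swap → [59, 58, 33, 36, 44, 32, 25, 12, 19, 2, 35, 18]
insert 73:
  append 73 at index 12 → [59, 58, 33, 36, 44, 32, 25, 12, 19, 2, 35, 18, 73]
  73 > parent 32 at index 5, swap → [59, 58, 33, 36, 44, 73, 25, 12, 19, 2, 35, 18, 32]
  73 > parent 33 at index 2, swap → [59, 58, 73, 36, 44, 33, 25, 12, 19, 2, 35, 18, 32]
  73 > parent 59 at index 0, swap → [73, 58, 59, 36, 44, 33, 25, 12, 19, 2, 35, 18, 32]

[73, 58, 59, 36, 44, 33, 25, 12, 19, 2, 35, 18, 32]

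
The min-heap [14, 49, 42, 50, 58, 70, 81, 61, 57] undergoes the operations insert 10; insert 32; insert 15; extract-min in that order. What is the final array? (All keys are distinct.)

[14, 32, 15, 50, 49, 42, 81, 61, 57, 58, 70]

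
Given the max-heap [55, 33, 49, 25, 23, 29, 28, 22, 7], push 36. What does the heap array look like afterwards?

append 36 at index 9 → [55, 33, 49, 25, 23, 29, 28, 22, 7, 36]
36 > parent 23 at index 4, swap → [55, 33, 49, 25, 36, 29, 28, 22, 7, 23]
36 > parent 33 at index 1, swap → [55, 36, 49, 25, 33, 29, 28, 22, 7, 23]

[55, 36, 49, 25, 33, 29, 28, 22, 7, 23]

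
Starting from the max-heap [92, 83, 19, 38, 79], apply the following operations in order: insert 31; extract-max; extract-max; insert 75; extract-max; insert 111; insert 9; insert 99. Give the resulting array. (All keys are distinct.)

[111, 75, 99, 19, 38, 9, 31]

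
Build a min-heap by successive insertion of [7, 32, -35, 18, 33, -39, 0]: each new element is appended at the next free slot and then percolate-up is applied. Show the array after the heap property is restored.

[-39, 18, -35, 32, 33, 7, 0]

Insert 7:
  append 7 at index 0 → [7] (no swap needed)
Insert 32:
  append 32 at index 1 → [7, 32] (no swap needed)
Insert -35:
  append -35 at index 2 → [7, 32, -35]
  -35 < parent 7 at index 0, swap → [-35, 32, 7]
Insert 18:
  append 18 at index 3 → [-35, 32, 7, 18]
  18 < parent 32 at index 1, swap → [-35, 18, 7, 32]
Insert 33:
  append 33 at index 4 → [-35, 18, 7, 32, 33] (no swap needed)
Insert -39:
  append -39 at index 5 → [-35, 18, 7, 32, 33, -39]
  -39 < parent 7 at index 2, swap → [-35, 18, -39, 32, 33, 7]
  -39 < parent -35 at index 0, swap → [-39, 18, -35, 32, 33, 7]
Insert 0:
  append 0 at index 6 → [-39, 18, -35, 32, 33, 7, 0] (no swap needed)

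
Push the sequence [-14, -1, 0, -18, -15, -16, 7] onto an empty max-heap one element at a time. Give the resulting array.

Insert -14:
  append -14 at index 0 → [-14] (no swap needed)
Insert -1:
  append -1 at index 1 → [-14, -1]
  -1 > parent -14 at index 0, swap → [-1, -14]
Insert 0:
  append 0 at index 2 → [-1, -14, 0]
  0 > parent -1 at index 0, swap → [0, -14, -1]
Insert -18:
  append -18 at index 3 → [0, -14, -1, -18] (no swap needed)
Insert -15:
  append -15 at index 4 → [0, -14, -1, -18, -15] (no swap needed)
Insert -16:
  append -16 at index 5 → [0, -14, -1, -18, -15, -16] (no swap needed)
Insert 7:
  append 7 at index 6 → [0, -14, -1, -18, -15, -16, 7]
  7 > parent -1 at index 2, swap → [0, -14, 7, -18, -15, -16, -1]
  7 > parent 0 at index 0, swap → [7, -14, 0, -18, -15, -16, -1]

[7, -14, 0, -18, -15, -16, -1]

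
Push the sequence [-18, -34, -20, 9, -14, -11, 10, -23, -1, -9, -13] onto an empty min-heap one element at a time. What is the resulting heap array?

[-34, -23, -20, -18, -14, -11, 10, 9, -1, -9, -13]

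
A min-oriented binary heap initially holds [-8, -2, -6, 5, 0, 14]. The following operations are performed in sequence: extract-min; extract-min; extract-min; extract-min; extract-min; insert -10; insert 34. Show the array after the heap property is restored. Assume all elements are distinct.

[-10, 14, 34]

extract-min → returns -8:
  remove root -8; move last element 14 to root → [14, -2, -6, 5, 0]
  14 vs smaller child -6 at index 2, swap → [-6, -2, 14, 5, 0]
extract-min → returns -6:
  remove root -6; move last element 0 to root → [0, -2, 14, 5]
  0 vs smaller child -2 at index 1, swap → [-2, 0, 14, 5]
extract-min → returns -2:
  remove root -2; move last element 5 to root → [5, 0, 14]
  5 vs smaller child 0 at index 1, swap → [0, 5, 14]
extract-min → returns 0:
  remove root 0; move last element 14 to root → [14, 5]
  14 vs only child 5 at index 1, swap → [5, 14]
extract-min → returns 5:
  remove root 5; move last element 14 to root → [14] (no swap needed)
insert -10:
  append -10 at index 1 → [14, -10]
  -10 < parent 14 at index 0, swap → [-10, 14]
insert 34:
  append 34 at index 2 → [-10, 14, 34] (no swap needed)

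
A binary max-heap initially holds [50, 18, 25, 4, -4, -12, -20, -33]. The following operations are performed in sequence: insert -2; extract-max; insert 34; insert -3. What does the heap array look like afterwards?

[34, 25, -2, 18, -3, -12, -20, -33, 4, -4]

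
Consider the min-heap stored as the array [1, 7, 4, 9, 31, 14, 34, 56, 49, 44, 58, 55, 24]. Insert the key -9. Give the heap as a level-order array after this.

[-9, 7, 1, 9, 31, 14, 4, 56, 49, 44, 58, 55, 24, 34]

append -9 at index 13 → [1, 7, 4, 9, 31, 14, 34, 56, 49, 44, 58, 55, 24, -9]
-9 < parent 34 at index 6, swap → [1, 7, 4, 9, 31, 14, -9, 56, 49, 44, 58, 55, 24, 34]
-9 < parent 4 at index 2, swap → [1, 7, -9, 9, 31, 14, 4, 56, 49, 44, 58, 55, 24, 34]
-9 < parent 1 at index 0, swap → [-9, 7, 1, 9, 31, 14, 4, 56, 49, 44, 58, 55, 24, 34]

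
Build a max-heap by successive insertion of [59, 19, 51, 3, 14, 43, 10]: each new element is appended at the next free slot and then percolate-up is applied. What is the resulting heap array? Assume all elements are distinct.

Insert 59:
  append 59 at index 0 → [59] (no swap needed)
Insert 19:
  append 19 at index 1 → [59, 19] (no swap needed)
Insert 51:
  append 51 at index 2 → [59, 19, 51] (no swap needed)
Insert 3:
  append 3 at index 3 → [59, 19, 51, 3] (no swap needed)
Insert 14:
  append 14 at index 4 → [59, 19, 51, 3, 14] (no swap needed)
Insert 43:
  append 43 at index 5 → [59, 19, 51, 3, 14, 43] (no swap needed)
Insert 10:
  append 10 at index 6 → [59, 19, 51, 3, 14, 43, 10] (no swap needed)

[59, 19, 51, 3, 14, 43, 10]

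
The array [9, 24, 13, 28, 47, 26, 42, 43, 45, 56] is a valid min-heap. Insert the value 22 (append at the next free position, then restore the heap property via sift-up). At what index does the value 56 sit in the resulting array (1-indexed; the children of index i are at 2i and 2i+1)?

append 22 at index 11 → [9, 24, 13, 28, 47, 26, 42, 43, 45, 56, 22]
22 < parent 47 at index 5, swap → [9, 24, 13, 28, 22, 26, 42, 43, 45, 56, 47]
22 < parent 24 at index 2, swap → [9, 22, 13, 28, 24, 26, 42, 43, 45, 56, 47]
resulting array: [9, 22, 13, 28, 24, 26, 42, 43, 45, 56, 47]

10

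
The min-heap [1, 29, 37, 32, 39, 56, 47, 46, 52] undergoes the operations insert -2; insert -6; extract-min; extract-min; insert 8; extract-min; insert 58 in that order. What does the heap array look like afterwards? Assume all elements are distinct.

insert -2:
  append -2 at index 9 → [1, 29, 37, 32, 39, 56, 47, 46, 52, -2]
  -2 < parent 39 at index 4, swap → [1, 29, 37, 32, -2, 56, 47, 46, 52, 39]
  -2 < parent 29 at index 1, swap → [1, -2, 37, 32, 29, 56, 47, 46, 52, 39]
  -2 < parent 1 at index 0, swap → [-2, 1, 37, 32, 29, 56, 47, 46, 52, 39]
insert -6:
  append -6 at index 10 → [-2, 1, 37, 32, 29, 56, 47, 46, 52, 39, -6]
  -6 < parent 29 at index 4, swap → [-2, 1, 37, 32, -6, 56, 47, 46, 52, 39, 29]
  -6 < parent 1 at index 1, swap → [-2, -6, 37, 32, 1, 56, 47, 46, 52, 39, 29]
  -6 < parent -2 at index 0, swap → [-6, -2, 37, 32, 1, 56, 47, 46, 52, 39, 29]
extract-min → returns -6:
  remove root -6; move last element 29 to root → [29, -2, 37, 32, 1, 56, 47, 46, 52, 39]
  29 vs smaller child -2 at index 1, swap → [-2, 29, 37, 32, 1, 56, 47, 46, 52, 39]
  29 vs smaller child 1 at index 4, swap → [-2, 1, 37, 32, 29, 56, 47, 46, 52, 39]
extract-min → returns -2:
  remove root -2; move last element 39 to root → [39, 1, 37, 32, 29, 56, 47, 46, 52]
  39 vs smaller child 1 at index 1, swap → [1, 39, 37, 32, 29, 56, 47, 46, 52]
  39 vs smaller child 29 at index 4, swap → [1, 29, 37, 32, 39, 56, 47, 46, 52]
insert 8:
  append 8 at index 9 → [1, 29, 37, 32, 39, 56, 47, 46, 52, 8]
  8 < parent 39 at index 4, swap → [1, 29, 37, 32, 8, 56, 47, 46, 52, 39]
  8 < parent 29 at index 1, swap → [1, 8, 37, 32, 29, 56, 47, 46, 52, 39]
extract-min → returns 1:
  remove root 1; move last element 39 to root → [39, 8, 37, 32, 29, 56, 47, 46, 52]
  39 vs smaller child 8 at index 1, swap → [8, 39, 37, 32, 29, 56, 47, 46, 52]
  39 vs smaller child 29 at index 4, swap → [8, 29, 37, 32, 39, 56, 47, 46, 52]
insert 58:
  append 58 at index 9 → [8, 29, 37, 32, 39, 56, 47, 46, 52, 58] (no swap needed)

[8, 29, 37, 32, 39, 56, 47, 46, 52, 58]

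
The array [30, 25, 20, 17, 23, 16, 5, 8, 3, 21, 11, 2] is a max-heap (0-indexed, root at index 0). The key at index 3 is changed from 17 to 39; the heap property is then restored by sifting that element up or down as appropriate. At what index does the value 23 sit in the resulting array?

4

set index 3 from 17 to 39 → [30, 25, 20, 39, 23, 16, 5, 8, 3, 21, 11, 2]
39 > parent 25 at index 1, swap → [30, 39, 20, 25, 23, 16, 5, 8, 3, 21, 11, 2]
39 > parent 30 at index 0, swap → [39, 30, 20, 25, 23, 16, 5, 8, 3, 21, 11, 2]
resulting array: [39, 30, 20, 25, 23, 16, 5, 8, 3, 21, 11, 2]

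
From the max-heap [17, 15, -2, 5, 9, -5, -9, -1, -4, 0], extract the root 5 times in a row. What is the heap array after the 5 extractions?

extract-max #1 returns 17:
  remove root 17; move last element 0 to root → [0, 15, -2, 5, 9, -5, -9, -1, -4]
  0 vs larger child 15 at index 1, swap → [15, 0, -2, 5, 9, -5, -9, -1, -4]
  0 vs larger child 9 at index 4, swap → [15, 9, -2, 5, 0, -5, -9, -1, -4]
extract-max #2 returns 15:
  remove root 15; move last element -4 to root → [-4, 9, -2, 5, 0, -5, -9, -1]
  -4 vs larger child 9 at index 1, swap → [9, -4, -2, 5, 0, -5, -9, -1]
  -4 vs larger child 5 at index 3, swap → [9, 5, -2, -4, 0, -5, -9, -1]
  -4 vs only child -1 at index 7, swap → [9, 5, -2, -1, 0, -5, -9, -4]
extract-max #3 returns 9:
  remove root 9; move last element -4 to root → [-4, 5, -2, -1, 0, -5, -9]
  -4 vs larger child 5 at index 1, swap → [5, -4, -2, -1, 0, -5, -9]
  -4 vs larger child 0 at index 4, swap → [5, 0, -2, -1, -4, -5, -9]
extract-max #4 returns 5:
  remove root 5; move last element -9 to root → [-9, 0, -2, -1, -4, -5]
  -9 vs larger child 0 at index 1, swap → [0, -9, -2, -1, -4, -5]
  -9 vs larger child -1 at index 3, swap → [0, -1, -2, -9, -4, -5]
extract-max #5 returns 0:
  remove root 0; move last element -5 to root → [-5, -1, -2, -9, -4]
  -5 vs larger child -1 at index 1, swap → [-1, -5, -2, -9, -4]
  -5 vs larger child -4 at index 4, swap → [-1, -4, -2, -9, -5]

[-1, -4, -2, -9, -5]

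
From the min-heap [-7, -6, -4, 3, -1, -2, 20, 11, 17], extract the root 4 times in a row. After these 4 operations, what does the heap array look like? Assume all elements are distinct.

extract-min #1 returns -7:
  remove root -7; move last element 17 to root → [17, -6, -4, 3, -1, -2, 20, 11]
  17 vs smaller child -6 at index 1, swap → [-6, 17, -4, 3, -1, -2, 20, 11]
  17 vs smaller child -1 at index 4, swap → [-6, -1, -4, 3, 17, -2, 20, 11]
extract-min #2 returns -6:
  remove root -6; move last element 11 to root → [11, -1, -4, 3, 17, -2, 20]
  11 vs smaller child -4 at index 2, swap → [-4, -1, 11, 3, 17, -2, 20]
  11 vs smaller child -2 at index 5, swap → [-4, -1, -2, 3, 17, 11, 20]
extract-min #3 returns -4:
  remove root -4; move last element 20 to root → [20, -1, -2, 3, 17, 11]
  20 vs smaller child -2 at index 2, swap → [-2, -1, 20, 3, 17, 11]
  20 vs only child 11 at index 5, swap → [-2, -1, 11, 3, 17, 20]
extract-min #4 returns -2:
  remove root -2; move last element 20 to root → [20, -1, 11, 3, 17]
  20 vs smaller child -1 at index 1, swap → [-1, 20, 11, 3, 17]
  20 vs smaller child 3 at index 3, swap → [-1, 3, 11, 20, 17]

[-1, 3, 11, 20, 17]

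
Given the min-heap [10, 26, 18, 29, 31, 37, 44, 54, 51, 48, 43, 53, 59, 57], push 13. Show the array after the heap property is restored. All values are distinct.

append 13 at index 14 → [10, 26, 18, 29, 31, 37, 44, 54, 51, 48, 43, 53, 59, 57, 13]
13 < parent 44 at index 6, swap → [10, 26, 18, 29, 31, 37, 13, 54, 51, 48, 43, 53, 59, 57, 44]
13 < parent 18 at index 2, swap → [10, 26, 13, 29, 31, 37, 18, 54, 51, 48, 43, 53, 59, 57, 44]

[10, 26, 13, 29, 31, 37, 18, 54, 51, 48, 43, 53, 59, 57, 44]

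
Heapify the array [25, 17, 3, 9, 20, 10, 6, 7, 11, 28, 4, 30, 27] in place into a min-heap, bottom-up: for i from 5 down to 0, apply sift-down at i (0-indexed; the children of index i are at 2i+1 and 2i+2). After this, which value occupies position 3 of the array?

sift down from index 5: already satisfies heap property
sift down from index 4:
  20 vs smaller child 4 at index 10, swap → [25, 17, 3, 9, 4, 10, 6, 7, 11, 28, 20, 30, 27]
sift down from index 3:
  9 vs smaller child 7 at index 7, swap → [25, 17, 3, 7, 4, 10, 6, 9, 11, 28, 20, 30, 27]
sift down from index 2: already satisfies heap property
sift down from index 1:
  17 vs smaller child 4 at index 4, swap → [25, 4, 3, 7, 17, 10, 6, 9, 11, 28, 20, 30, 27]
sift down from index 0:
  25 vs smaller child 3 at index 2, swap → [3, 4, 25, 7, 17, 10, 6, 9, 11, 28, 20, 30, 27]
  25 vs smaller child 6 at index 6, swap → [3, 4, 6, 7, 17, 10, 25, 9, 11, 28, 20, 30, 27]
resulting array: [3, 4, 6, 7, 17, 10, 25, 9, 11, 28, 20, 30, 27]

7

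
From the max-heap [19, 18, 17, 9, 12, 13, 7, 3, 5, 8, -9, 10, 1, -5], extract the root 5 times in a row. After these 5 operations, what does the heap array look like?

[10, 9, 7, 5, 8, 1, -5, 3, -9]

extract-max #1 returns 19:
  remove root 19; move last element -5 to root → [-5, 18, 17, 9, 12, 13, 7, 3, 5, 8, -9, 10, 1]
  -5 vs larger child 18 at index 1, swap → [18, -5, 17, 9, 12, 13, 7, 3, 5, 8, -9, 10, 1]
  -5 vs larger child 12 at index 4, swap → [18, 12, 17, 9, -5, 13, 7, 3, 5, 8, -9, 10, 1]
  -5 vs larger child 8 at index 9, swap → [18, 12, 17, 9, 8, 13, 7, 3, 5, -5, -9, 10, 1]
extract-max #2 returns 18:
  remove root 18; move last element 1 to root → [1, 12, 17, 9, 8, 13, 7, 3, 5, -5, -9, 10]
  1 vs larger child 17 at index 2, swap → [17, 12, 1, 9, 8, 13, 7, 3, 5, -5, -9, 10]
  1 vs larger child 13 at index 5, swap → [17, 12, 13, 9, 8, 1, 7, 3, 5, -5, -9, 10]
  1 vs only child 10 at index 11, swap → [17, 12, 13, 9, 8, 10, 7, 3, 5, -5, -9, 1]
extract-max #3 returns 17:
  remove root 17; move last element 1 to root → [1, 12, 13, 9, 8, 10, 7, 3, 5, -5, -9]
  1 vs larger child 13 at index 2, swap → [13, 12, 1, 9, 8, 10, 7, 3, 5, -5, -9]
  1 vs larger child 10 at index 5, swap → [13, 12, 10, 9, 8, 1, 7, 3, 5, -5, -9]
extract-max #4 returns 13:
  remove root 13; move last element -9 to root → [-9, 12, 10, 9, 8, 1, 7, 3, 5, -5]
  -9 vs larger child 12 at index 1, swap → [12, -9, 10, 9, 8, 1, 7, 3, 5, -5]
  -9 vs larger child 9 at index 3, swap → [12, 9, 10, -9, 8, 1, 7, 3, 5, -5]
  -9 vs larger child 5 at index 8, swap → [12, 9, 10, 5, 8, 1, 7, 3, -9, -5]
extract-max #5 returns 12:
  remove root 12; move last element -5 to root → [-5, 9, 10, 5, 8, 1, 7, 3, -9]
  -5 vs larger child 10 at index 2, swap → [10, 9, -5, 5, 8, 1, 7, 3, -9]
  -5 vs larger child 7 at index 6, swap → [10, 9, 7, 5, 8, 1, -5, 3, -9]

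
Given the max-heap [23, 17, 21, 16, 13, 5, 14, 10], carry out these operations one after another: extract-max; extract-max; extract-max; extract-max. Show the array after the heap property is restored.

extract-max → returns 23:
  remove root 23; move last element 10 to root → [10, 17, 21, 16, 13, 5, 14]
  10 vs larger child 21 at index 2, swap → [21, 17, 10, 16, 13, 5, 14]
  10 vs larger child 14 at index 6, swap → [21, 17, 14, 16, 13, 5, 10]
extract-max → returns 21:
  remove root 21; move last element 10 to root → [10, 17, 14, 16, 13, 5]
  10 vs larger child 17 at index 1, swap → [17, 10, 14, 16, 13, 5]
  10 vs larger child 16 at index 3, swap → [17, 16, 14, 10, 13, 5]
extract-max → returns 17:
  remove root 17; move last element 5 to root → [5, 16, 14, 10, 13]
  5 vs larger child 16 at index 1, swap → [16, 5, 14, 10, 13]
  5 vs larger child 13 at index 4, swap → [16, 13, 14, 10, 5]
extract-max → returns 16:
  remove root 16; move last element 5 to root → [5, 13, 14, 10]
  5 vs larger child 14 at index 2, swap → [14, 13, 5, 10]

[14, 13, 5, 10]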